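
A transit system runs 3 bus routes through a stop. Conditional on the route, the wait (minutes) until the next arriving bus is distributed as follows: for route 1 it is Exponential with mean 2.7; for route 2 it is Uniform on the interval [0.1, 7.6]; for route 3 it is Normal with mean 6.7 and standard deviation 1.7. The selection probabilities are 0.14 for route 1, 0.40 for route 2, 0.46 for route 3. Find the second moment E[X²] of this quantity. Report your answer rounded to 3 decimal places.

31.824

For each component E[X²] = Var + (mean)², giving 1: 14.58; 2: 19.51; 3: 47.78.
Overall E[X²] = 0.14·14.58 + 0.4·19.51 + 0.46·47.78 = 31.824.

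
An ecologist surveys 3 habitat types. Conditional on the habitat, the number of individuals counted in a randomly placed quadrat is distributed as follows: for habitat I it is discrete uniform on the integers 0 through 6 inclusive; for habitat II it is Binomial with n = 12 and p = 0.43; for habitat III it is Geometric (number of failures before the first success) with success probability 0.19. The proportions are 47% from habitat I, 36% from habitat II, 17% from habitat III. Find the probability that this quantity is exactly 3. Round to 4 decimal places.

Conditional on each habitat, P(X = 3): I: 0.142857; II: 0.111097; III: 0.100974.
By total probability, P(X = 3) = 0.47·0.142857 + 0.36·0.111097 + 0.17·0.100974 = 0.124303.

0.1243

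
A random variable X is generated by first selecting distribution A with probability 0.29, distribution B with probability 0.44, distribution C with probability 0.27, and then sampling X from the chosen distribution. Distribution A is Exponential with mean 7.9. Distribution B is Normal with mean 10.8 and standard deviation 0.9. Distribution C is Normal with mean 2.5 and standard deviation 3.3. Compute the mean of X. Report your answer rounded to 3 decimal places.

7.718

Component means — A: 7.9; B: 10.8; C: 2.5.
E[X] = 0.29·7.9 + 0.44·10.8 + 0.27·2.5 = 7.718.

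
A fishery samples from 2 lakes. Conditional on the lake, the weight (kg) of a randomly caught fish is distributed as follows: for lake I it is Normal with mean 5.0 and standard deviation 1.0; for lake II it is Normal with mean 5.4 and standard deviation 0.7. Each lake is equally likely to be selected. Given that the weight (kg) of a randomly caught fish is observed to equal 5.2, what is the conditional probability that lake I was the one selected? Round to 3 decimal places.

Likelihoods f(5.2 | ·): I: 0.391043; II: 0.547124.
Posterior ∝ prior × likelihood. Numerator for I: 0.5·0.391043 = 0.195521.
Normalizing constant: 0.5·0.391043 + 0.5·0.547124 = 0.469083.
P(I | observation) = 0.195521 / 0.469083 = 0.416816.

0.417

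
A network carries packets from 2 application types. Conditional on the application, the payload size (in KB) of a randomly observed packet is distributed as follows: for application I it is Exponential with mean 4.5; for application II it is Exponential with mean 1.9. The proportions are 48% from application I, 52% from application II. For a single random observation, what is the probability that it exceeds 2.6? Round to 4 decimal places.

0.4017

Conditional on each application, P(X > 2.6): I: 0.561144; II: 0.254508.
By total probability, P(X > 2.6) = 0.48·0.561144 + 0.52·0.254508 = 0.401694.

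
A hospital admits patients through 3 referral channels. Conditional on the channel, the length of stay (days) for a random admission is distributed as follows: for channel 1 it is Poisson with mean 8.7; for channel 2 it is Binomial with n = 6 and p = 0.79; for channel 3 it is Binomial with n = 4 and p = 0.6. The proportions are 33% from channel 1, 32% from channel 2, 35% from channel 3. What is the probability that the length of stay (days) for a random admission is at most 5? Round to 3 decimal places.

0.637

Conditional on each channel, P(X ≤ 5): 1: 0.13516; 2: 0.756913; 3: 1.
By total probability, P(X ≤ 5) = 0.33·0.13516 + 0.32·0.756913 + 0.35·1 = 0.636815.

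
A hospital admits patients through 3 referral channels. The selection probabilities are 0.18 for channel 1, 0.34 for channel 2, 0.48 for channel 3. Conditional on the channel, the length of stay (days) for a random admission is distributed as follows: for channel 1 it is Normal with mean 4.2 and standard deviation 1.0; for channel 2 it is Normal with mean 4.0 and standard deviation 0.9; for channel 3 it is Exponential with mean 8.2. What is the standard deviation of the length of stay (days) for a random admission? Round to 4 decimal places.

6.0823

Per component, 1: μ=4.2, E[X²]=18.64; 2: μ=4, E[X²]=16.81; 3: μ=8.2, E[X²]=134.48.
E[X] = 0.18·4.2 + 0.34·4 + 0.48·8.2 = 6.052.
E[X²] = 0.18·18.64 + 0.34·16.81 + 0.48·134.48 = 73.621.
Var(X) = E[X²] − (E[X])² = 73.621 − 36.6267 = 36.9943.
SD(X) = √36.9943 = 6.08229.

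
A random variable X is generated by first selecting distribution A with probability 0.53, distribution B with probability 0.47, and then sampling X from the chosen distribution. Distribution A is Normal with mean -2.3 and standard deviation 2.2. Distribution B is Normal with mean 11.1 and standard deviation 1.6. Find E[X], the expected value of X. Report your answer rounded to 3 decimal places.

Component means — A: -2.3; B: 11.1.
E[X] = 0.53·-2.3 + 0.47·11.1 = 3.998.

3.998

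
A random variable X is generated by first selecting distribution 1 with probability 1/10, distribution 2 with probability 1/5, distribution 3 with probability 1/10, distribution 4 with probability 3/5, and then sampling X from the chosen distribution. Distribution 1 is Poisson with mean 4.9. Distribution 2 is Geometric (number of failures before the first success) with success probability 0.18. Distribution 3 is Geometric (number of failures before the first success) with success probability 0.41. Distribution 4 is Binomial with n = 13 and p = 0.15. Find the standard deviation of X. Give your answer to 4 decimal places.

2.9268

Per component, 1: μ=4.9, E[X²]=28.91; 2: μ=4.55556, E[X²]=46.0617; 3: μ=1.43902, E[X²]=5.58061; 4: μ=1.95, E[X²]=5.46.
E[X] = 0.1·4.9 + 0.2·4.55556 + 0.1·1.43902 + 0.6·1.95 = 2.71501.
E[X²] = 0.1·28.91 + 0.2·46.0617 + 0.1·5.58061 + 0.6·5.46 = 15.9374.
Var(X) = E[X²] − (E[X])² = 15.9374 − 7.3713 = 8.56611.
SD(X) = √8.56611 = 2.92679.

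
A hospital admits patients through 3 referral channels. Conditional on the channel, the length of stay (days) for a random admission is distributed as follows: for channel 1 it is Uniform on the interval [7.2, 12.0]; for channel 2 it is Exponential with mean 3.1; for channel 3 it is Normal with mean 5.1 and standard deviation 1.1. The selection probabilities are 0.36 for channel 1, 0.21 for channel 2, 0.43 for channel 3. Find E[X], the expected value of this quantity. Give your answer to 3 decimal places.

6.300

Component means — 1: 9.6; 2: 3.1; 3: 5.1.
E[X] = 0.36·9.6 + 0.21·3.1 + 0.43·5.1 = 6.3.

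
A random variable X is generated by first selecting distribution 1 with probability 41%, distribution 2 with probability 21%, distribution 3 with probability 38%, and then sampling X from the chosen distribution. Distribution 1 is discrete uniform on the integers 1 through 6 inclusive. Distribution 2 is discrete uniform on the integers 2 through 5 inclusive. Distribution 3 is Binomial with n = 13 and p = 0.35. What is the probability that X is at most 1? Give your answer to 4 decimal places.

0.0796

Conditional on each component, P(X ≤ 1): 1: 0.166667; 2: 0; 3: 0.0295776.
By total probability, P(X ≤ 1) = 0.41·0.166667 + 0.21·0 + 0.38·0.0295776 = 0.0795728.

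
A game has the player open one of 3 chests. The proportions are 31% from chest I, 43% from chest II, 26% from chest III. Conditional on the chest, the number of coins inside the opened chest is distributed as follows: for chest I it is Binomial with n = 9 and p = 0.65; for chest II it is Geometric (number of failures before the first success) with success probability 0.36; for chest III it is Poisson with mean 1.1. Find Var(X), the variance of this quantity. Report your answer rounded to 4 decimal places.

7.1246

Per component, I: μ=5.85, E[X²]=36.27; II: μ=1.77778, E[X²]=8.09877; III: μ=1.1, E[X²]=2.31.
E[X] = 0.31·5.85 + 0.43·1.77778 + 0.26·1.1 = 2.86394.
E[X²] = 0.31·36.27 + 0.43·8.09877 + 0.26·2.31 = 15.3268.
Var(X) = E[X²] − (E[X])² = 15.3268 − 8.20218 = 7.12459.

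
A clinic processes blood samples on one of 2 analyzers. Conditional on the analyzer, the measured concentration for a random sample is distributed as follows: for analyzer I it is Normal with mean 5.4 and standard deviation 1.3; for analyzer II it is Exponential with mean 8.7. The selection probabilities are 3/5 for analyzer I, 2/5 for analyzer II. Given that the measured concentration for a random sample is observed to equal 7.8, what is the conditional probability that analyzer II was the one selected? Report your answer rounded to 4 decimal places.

Likelihoods f(7.8 | ·): I: 0.05583; II: 0.0468936.
Posterior ∝ prior × likelihood. Numerator for II: 0.4·0.0468936 = 0.0187574.
Normalizing constant: 0.6·0.05583 + 0.4·0.0468936 = 0.0522554.
P(II | observation) = 0.0187574 / 0.0522554 = 0.358957.

0.3590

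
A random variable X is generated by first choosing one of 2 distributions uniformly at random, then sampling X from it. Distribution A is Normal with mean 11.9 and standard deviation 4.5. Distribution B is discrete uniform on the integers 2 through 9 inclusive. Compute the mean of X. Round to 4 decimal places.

Component means — A: 11.9; B: 5.5.
E[X] = 0.5·11.9 + 0.5·5.5 = 8.7.

8.7000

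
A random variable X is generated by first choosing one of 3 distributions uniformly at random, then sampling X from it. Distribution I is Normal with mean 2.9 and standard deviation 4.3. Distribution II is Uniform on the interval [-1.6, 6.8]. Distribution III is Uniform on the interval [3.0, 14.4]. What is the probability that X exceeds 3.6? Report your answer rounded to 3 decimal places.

0.588

Conditional on each component, P(X > 3.6): I: 0.435342; II: 0.380952; III: 0.947368.
By total probability, P(X > 3.6) = 0.333333·0.435342 + 0.333333·0.380952 + 0.333333·0.947368 = 0.587887.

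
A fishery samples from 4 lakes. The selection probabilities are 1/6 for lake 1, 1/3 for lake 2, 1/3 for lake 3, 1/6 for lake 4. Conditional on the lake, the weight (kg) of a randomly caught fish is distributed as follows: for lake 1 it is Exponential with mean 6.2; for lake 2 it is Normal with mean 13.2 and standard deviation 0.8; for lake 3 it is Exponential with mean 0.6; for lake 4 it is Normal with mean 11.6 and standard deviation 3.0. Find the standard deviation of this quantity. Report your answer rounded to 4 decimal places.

6.1659

Per component, 1: μ=6.2, E[X²]=76.88; 2: μ=13.2, E[X²]=174.88; 3: μ=0.6, E[X²]=0.72; 4: μ=11.6, E[X²]=143.56.
E[X] = 0.166667·6.2 + 0.333333·13.2 + 0.333333·0.6 + 0.166667·11.6 = 7.56667.
E[X²] = 0.166667·76.88 + 0.333333·174.88 + 0.333333·0.72 + 0.166667·143.56 = 95.2733.
Var(X) = E[X²] − (E[X])² = 95.2733 − 57.2544 = 38.0189.
SD(X) = √38.0189 = 6.16595.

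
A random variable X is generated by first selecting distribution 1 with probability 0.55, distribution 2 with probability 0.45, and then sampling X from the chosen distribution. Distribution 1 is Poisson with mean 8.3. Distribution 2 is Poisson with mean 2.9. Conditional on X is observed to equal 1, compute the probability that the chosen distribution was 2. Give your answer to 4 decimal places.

Likelihoods P(X=1 | ·): 1: 0.00206269; 2: 0.159567.
Posterior ∝ prior × likelihood. Numerator for 2: 0.45·0.159567 = 0.0718053.
Normalizing constant: 0.55·0.00206269 + 0.45·0.159567 = 0.0729398.
P(2 | observation) = 0.0718053 / 0.0729398 = 0.984446.

0.9844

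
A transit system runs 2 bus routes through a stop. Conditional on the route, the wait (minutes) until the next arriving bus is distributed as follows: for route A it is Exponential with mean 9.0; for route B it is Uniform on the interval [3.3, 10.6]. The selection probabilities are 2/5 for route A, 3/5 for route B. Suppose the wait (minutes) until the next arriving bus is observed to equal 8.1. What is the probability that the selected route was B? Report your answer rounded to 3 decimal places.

0.820

Likelihoods f(8.1 | ·): A: 0.0451744; B: 0.136986.
Posterior ∝ prior × likelihood. Numerator for B: 0.6·0.136986 = 0.0821918.
Normalizing constant: 0.4·0.0451744 + 0.6·0.136986 = 0.100262.
P(B | observation) = 0.0821918 / 0.100262 = 0.819774.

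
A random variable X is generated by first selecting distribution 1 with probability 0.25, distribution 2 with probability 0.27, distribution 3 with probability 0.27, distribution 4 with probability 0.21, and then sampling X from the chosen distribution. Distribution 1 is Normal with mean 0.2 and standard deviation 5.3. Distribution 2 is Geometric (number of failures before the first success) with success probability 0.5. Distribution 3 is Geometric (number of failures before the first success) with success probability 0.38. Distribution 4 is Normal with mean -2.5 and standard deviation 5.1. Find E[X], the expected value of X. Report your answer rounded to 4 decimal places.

Component means — 1: 0.2; 2: 1; 3: 1.63158; 4: -2.5.
E[X] = 0.25·0.2 + 0.27·1 + 0.27·1.63158 + 0.21·-2.5 = 0.235526.

0.2355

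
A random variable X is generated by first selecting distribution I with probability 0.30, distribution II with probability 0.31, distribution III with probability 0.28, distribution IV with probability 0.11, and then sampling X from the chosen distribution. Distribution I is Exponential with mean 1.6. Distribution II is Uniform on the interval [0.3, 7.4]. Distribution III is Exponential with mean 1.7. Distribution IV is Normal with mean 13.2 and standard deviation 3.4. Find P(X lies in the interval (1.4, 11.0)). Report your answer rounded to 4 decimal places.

0.5376

Conditional on each component, P(1.4 < X < 11.0): I: 0.415829; II: 0.84507; III: 0.437332; IV: 0.258537.
By total probability, P(1.4 < X < 11.0) = 0.3·0.415829 + 0.31·0.84507 + 0.28·0.437332 + 0.11·0.258537 = 0.537612.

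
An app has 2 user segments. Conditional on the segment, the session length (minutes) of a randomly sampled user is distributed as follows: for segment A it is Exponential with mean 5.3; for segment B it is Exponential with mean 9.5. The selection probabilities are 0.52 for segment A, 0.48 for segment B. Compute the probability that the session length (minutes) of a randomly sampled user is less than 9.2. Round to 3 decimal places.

0.726

Conditional on each segment, P(X < 9.2): A: 0.82375; B: 0.620318.
By total probability, P(X < 9.2) = 0.52·0.82375 + 0.48·0.620318 = 0.726102.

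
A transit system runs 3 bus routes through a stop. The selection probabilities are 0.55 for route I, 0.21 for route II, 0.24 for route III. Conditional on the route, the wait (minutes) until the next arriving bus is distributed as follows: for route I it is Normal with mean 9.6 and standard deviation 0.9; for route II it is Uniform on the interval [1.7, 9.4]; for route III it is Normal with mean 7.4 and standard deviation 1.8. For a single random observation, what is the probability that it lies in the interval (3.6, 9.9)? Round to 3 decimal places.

Conditional on each route, P(3.6 < X < 9.9): I: 0.630559; II: 0.753247; III: 0.900185.
By total probability, P(3.6 < X < 9.9) = 0.55·0.630559 + 0.21·0.753247 + 0.24·0.900185 = 0.721034.

0.721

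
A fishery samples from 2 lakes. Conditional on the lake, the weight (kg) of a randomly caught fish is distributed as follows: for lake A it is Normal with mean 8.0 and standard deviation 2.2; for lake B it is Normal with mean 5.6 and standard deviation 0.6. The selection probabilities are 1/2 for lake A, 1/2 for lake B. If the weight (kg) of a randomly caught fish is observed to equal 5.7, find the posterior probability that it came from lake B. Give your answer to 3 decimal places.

Likelihoods f(5.7 | ·): A: 0.104991; B: 0.655733.
Posterior ∝ prior × likelihood. Numerator for B: 0.5·0.655733 = 0.327866.
Normalizing constant: 0.5·0.104991 + 0.5·0.655733 = 0.380362.
P(B | observation) = 0.327866 / 0.380362 = 0.861986.

0.862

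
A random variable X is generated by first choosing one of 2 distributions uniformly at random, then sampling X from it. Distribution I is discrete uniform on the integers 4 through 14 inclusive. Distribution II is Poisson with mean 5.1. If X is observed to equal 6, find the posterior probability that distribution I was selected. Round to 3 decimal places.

Likelihoods P(X=6 | ·): I: 0.0909091; II: 0.149.
Posterior ∝ prior × likelihood. Numerator for I: 0.5·0.0909091 = 0.0454545.
Normalizing constant: 0.5·0.0909091 + 0.5·0.149 = 0.119955.
P(I | observation) = 0.0454545 / 0.119955 = 0.378931.

0.379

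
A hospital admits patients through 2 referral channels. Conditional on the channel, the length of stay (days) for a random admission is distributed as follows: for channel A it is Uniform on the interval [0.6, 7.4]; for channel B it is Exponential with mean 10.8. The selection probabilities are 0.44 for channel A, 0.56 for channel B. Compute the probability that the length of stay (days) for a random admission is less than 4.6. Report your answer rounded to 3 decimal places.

0.453

Conditional on each channel, P(X < 4.6): A: 0.588235; B: 0.346835.
By total probability, P(X < 4.6) = 0.44·0.588235 + 0.56·0.346835 = 0.453051.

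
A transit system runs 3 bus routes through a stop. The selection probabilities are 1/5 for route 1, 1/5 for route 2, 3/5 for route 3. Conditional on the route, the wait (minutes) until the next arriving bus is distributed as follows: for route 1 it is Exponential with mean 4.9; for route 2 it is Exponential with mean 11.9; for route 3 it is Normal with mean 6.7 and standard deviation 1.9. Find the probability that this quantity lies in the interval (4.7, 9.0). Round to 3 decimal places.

Conditional on each route, P(4.7 < X < 9.0): 1: 0.223869; 2: 0.20431; 3: 0.740707.
By total probability, P(4.7 < X < 9.0) = 0.2·0.223869 + 0.2·0.20431 + 0.6·0.740707 = 0.53006.

0.530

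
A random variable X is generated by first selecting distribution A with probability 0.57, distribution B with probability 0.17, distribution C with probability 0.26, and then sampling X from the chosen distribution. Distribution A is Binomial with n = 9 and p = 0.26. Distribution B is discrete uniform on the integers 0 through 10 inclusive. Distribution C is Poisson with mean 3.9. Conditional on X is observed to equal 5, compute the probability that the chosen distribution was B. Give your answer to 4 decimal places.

0.1917

Likelihoods P(X=5 | ·): A: 0.0448915; B: 0.0909091; C: 0.152193.
Posterior ∝ prior × likelihood. Numerator for B: 0.17·0.0909091 = 0.0154545.
Normalizing constant: 0.57·0.0448915 + 0.17·0.0909091 + 0.26·0.152193 = 0.0806128.
P(B | observation) = 0.0154545 / 0.0806128 = 0.191713.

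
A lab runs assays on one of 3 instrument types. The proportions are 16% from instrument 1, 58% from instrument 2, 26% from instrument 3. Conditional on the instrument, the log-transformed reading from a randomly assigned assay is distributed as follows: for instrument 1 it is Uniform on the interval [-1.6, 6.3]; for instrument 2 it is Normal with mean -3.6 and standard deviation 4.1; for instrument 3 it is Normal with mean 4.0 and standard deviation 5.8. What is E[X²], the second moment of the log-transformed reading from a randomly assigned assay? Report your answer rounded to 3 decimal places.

31.889

For each component E[X²] = Var + (mean)², giving 1: 10.7233; 2: 29.77; 3: 49.64.
Overall E[X²] = 0.16·10.7233 + 0.58·29.77 + 0.26·49.64 = 31.8887.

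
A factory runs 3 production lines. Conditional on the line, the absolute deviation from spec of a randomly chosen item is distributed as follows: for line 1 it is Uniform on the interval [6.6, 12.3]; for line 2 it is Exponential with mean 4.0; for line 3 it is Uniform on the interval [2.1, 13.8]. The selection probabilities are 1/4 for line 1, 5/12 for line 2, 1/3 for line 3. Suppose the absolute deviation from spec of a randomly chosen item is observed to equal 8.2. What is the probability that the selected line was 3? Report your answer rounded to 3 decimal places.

Likelihoods f(8.2 | ·): 1: 0.175439; 2: 0.0321837; 3: 0.0854701.
Posterior ∝ prior × likelihood. Numerator for 3: 0.333333·0.0854701 = 0.02849.
Normalizing constant: 0.25·0.175439 + 0.416667·0.0321837 + 0.333333·0.0854701 = 0.0857596.
P(3 | observation) = 0.02849 / 0.0857596 = 0.332208.

0.332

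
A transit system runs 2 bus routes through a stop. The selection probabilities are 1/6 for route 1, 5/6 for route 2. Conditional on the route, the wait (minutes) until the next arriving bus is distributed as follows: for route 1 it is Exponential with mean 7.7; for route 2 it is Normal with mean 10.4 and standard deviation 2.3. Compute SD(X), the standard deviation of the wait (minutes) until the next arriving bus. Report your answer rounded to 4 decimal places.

Per component, 1: μ=7.7, E[X²]=118.58; 2: μ=10.4, E[X²]=113.45.
E[X] = 0.166667·7.7 + 0.833333·10.4 = 9.95.
E[X²] = 0.166667·118.58 + 0.833333·113.45 = 114.305.
Var(X) = E[X²] − (E[X])² = 114.305 − 99.0025 = 15.3025.
SD(X) = √15.3025 = 3.91184.

3.9118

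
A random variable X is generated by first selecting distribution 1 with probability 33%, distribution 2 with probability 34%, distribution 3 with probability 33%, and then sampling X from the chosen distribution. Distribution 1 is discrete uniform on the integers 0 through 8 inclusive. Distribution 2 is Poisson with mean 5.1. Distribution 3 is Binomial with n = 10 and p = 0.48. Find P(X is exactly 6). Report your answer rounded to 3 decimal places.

Conditional on each component, P(X = 6): 1: 0.111111; 2: 0.149; 3: 0.187793.
By total probability, P(X = 6) = 0.33·0.111111 + 0.34·0.149 + 0.33·0.187793 = 0.149299.

0.149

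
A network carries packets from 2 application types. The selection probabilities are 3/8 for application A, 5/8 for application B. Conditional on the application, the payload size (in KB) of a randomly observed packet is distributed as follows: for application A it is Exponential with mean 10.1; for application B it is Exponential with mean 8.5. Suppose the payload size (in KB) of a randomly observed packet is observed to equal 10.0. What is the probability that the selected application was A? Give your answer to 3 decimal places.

0.378

Likelihoods f(10.0 | ·): A: 0.0367861; B: 0.0362783.
Posterior ∝ prior × likelihood. Numerator for A: 0.375·0.0367861 = 0.0137948.
Normalizing constant: 0.375·0.0367861 + 0.625·0.0362783 = 0.0364687.
P(A | observation) = 0.0137948 / 0.0364687 = 0.378264.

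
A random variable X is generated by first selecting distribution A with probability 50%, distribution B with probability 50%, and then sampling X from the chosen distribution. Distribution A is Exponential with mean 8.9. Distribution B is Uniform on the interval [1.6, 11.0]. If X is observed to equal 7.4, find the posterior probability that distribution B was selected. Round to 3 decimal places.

Likelihoods f(7.4 | ·): A: 0.0489228; B: 0.106383.
Posterior ∝ prior × likelihood. Numerator for B: 0.5·0.106383 = 0.0531915.
Normalizing constant: 0.5·0.0489228 + 0.5·0.106383 = 0.0776529.
P(B | observation) = 0.0531915 / 0.0776529 = 0.684991.

0.685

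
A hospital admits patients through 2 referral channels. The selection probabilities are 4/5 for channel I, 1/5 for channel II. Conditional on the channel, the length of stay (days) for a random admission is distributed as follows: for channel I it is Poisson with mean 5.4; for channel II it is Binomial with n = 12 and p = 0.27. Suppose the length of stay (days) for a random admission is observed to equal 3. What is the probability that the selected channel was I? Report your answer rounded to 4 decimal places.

0.6503

Likelihoods P(X=3 | ·): I: 0.118533; II: 0.254929.
Posterior ∝ prior × likelihood. Numerator for I: 0.8·0.118533 = 0.0948265.
Normalizing constant: 0.8·0.118533 + 0.2·0.254929 = 0.145812.
P(I | observation) = 0.0948265 / 0.145812 = 0.650332.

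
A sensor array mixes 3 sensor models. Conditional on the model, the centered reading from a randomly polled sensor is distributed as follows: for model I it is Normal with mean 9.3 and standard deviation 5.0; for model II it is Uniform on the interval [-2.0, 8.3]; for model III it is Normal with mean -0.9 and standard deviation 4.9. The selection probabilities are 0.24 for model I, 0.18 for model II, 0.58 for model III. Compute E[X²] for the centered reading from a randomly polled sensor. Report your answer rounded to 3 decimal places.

For each component E[X²] = Var + (mean)², giving I: 111.49; II: 18.7633; III: 24.82.
Overall E[X²] = 0.24·111.49 + 0.18·18.7633 + 0.58·24.82 = 44.5306.

44.531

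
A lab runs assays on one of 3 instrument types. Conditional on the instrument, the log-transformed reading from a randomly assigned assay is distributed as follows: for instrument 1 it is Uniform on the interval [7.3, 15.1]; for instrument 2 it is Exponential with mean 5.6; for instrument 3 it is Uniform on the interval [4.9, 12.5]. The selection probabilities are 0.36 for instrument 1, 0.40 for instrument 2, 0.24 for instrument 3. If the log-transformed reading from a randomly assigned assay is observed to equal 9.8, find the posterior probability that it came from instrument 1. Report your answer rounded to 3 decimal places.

0.512

Likelihoods f(9.8 | ·): 1: 0.128205; 2: 0.0310311; 3: 0.131579.
Posterior ∝ prior × likelihood. Numerator for 1: 0.36·0.128205 = 0.0461538.
Normalizing constant: 0.36·0.128205 + 0.4·0.0310311 + 0.24·0.131579 = 0.0901452.
P(1 | observation) = 0.0461538 / 0.0901452 = 0.511994.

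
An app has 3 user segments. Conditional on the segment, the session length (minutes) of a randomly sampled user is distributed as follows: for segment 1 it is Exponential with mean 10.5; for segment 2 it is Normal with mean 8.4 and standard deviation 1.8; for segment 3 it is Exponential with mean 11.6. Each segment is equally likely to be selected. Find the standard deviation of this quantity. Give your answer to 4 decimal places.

Per component, 1: μ=10.5, E[X²]=220.5; 2: μ=8.4, E[X²]=73.8; 3: μ=11.6, E[X²]=269.12.
E[X] = 0.333333·10.5 + 0.333333·8.4 + 0.333333·11.6 = 10.1667.
E[X²] = 0.333333·220.5 + 0.333333·73.8 + 0.333333·269.12 = 187.807.
Var(X) = E[X²] − (E[X])² = 187.807 − 103.361 = 84.4456.
SD(X) = √84.4456 = 9.18943.

9.1894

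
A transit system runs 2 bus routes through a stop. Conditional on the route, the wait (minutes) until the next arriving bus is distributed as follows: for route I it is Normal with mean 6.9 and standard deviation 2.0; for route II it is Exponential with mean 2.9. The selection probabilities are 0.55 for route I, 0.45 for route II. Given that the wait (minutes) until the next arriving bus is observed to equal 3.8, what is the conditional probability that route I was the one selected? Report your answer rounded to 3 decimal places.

0.441

Likelihoods f(3.8 | ·): I: 0.0600045; II: 0.0930093.
Posterior ∝ prior × likelihood. Numerator for I: 0.55·0.0600045 = 0.0330025.
Normalizing constant: 0.55·0.0600045 + 0.45·0.0930093 = 0.0748567.
P(I | observation) = 0.0330025 / 0.0748567 = 0.440876.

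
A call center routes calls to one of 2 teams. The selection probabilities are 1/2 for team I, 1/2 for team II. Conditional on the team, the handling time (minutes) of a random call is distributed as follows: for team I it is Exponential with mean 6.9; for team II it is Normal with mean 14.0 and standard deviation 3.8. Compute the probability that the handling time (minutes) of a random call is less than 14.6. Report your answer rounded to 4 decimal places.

Conditional on each team, P(X < 14.6): I: 0.87948; II: 0.56273.
By total probability, P(X < 14.6) = 0.5·0.87948 + 0.5·0.56273 = 0.721105.

0.7211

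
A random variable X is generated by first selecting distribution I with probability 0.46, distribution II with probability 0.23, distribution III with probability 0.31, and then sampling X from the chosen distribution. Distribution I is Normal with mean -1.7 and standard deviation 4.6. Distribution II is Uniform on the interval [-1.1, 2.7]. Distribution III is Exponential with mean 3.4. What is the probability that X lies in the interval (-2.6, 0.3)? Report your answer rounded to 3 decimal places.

0.224

Conditional on each component, P(-2.6 < X < 0.3): I: 0.245699; II: 0.368421; III: 0.0844546.
By total probability, P(-2.6 < X < 0.3) = 0.46·0.245699 + 0.23·0.368421 + 0.31·0.0844546 = 0.223939.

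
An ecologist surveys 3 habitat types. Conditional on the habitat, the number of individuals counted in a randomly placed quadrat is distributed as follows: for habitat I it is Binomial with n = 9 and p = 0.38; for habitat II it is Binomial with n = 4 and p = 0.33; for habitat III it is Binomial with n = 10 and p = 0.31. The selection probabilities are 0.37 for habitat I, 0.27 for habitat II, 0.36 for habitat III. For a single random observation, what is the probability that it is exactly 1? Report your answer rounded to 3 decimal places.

0.174

Conditional on each habitat, P(X = 1): I: 0.0746723; II: 0.397007; III: 0.109901.
By total probability, P(X = 1) = 0.37·0.0746723 + 0.27·0.397007 + 0.36·0.109901 = 0.174385.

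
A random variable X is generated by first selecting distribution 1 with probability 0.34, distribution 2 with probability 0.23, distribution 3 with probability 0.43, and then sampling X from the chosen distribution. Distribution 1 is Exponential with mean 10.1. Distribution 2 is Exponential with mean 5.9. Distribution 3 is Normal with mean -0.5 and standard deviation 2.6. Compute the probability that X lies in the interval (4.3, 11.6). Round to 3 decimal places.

0.207

Conditional on each component, P(4.3 < X < 11.6): 1: 0.336177; 2: 0.34248; 3: 0.0324333.
By total probability, P(4.3 < X < 11.6) = 0.34·0.336177 + 0.23·0.34248 + 0.43·0.0324333 = 0.207017.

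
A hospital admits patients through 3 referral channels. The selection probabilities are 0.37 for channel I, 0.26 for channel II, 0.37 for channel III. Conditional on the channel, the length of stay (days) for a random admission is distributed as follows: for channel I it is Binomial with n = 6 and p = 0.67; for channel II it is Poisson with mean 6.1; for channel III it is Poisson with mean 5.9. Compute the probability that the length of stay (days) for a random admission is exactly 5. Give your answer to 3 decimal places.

Conditional on each channel, P(X = 5): I: 0.267325; II: 0.15786; III: 0.163208.
By total probability, P(X = 5) = 0.37·0.267325 + 0.26·0.15786 + 0.37·0.163208 = 0.200341.

0.200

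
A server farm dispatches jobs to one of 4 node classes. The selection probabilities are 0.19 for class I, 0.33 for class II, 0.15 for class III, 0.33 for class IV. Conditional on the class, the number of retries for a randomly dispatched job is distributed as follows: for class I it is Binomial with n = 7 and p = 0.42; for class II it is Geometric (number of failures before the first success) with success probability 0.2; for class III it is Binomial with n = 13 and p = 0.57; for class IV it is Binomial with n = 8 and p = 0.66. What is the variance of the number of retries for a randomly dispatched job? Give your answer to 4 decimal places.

Per component, I: μ=2.94, E[X²]=10.3488; II: μ=4, E[X²]=36; III: μ=7.41, E[X²]=58.0944; IV: μ=5.28, E[X²]=29.6736.
E[X] = 0.19·2.94 + 0.33·4 + 0.15·7.41 + 0.33·5.28 = 4.7325.
E[X²] = 0.19·10.3488 + 0.33·36 + 0.15·58.0944 + 0.33·29.6736 = 32.3527.
Var(X) = E[X²] − (E[X])² = 32.3527 − 22.3966 = 9.95616.

9.9562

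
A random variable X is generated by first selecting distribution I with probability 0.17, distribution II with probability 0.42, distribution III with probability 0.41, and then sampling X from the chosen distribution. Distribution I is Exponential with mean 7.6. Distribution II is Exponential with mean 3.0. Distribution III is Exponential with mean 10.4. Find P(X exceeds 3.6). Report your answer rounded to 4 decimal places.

Conditional on each component, P(X > 3.6): I: 0.622704; II: 0.301194; III: 0.707404.
By total probability, P(X > 3.6) = 0.17·0.622704 + 0.42·0.301194 + 0.41·0.707404 = 0.522397.

0.5224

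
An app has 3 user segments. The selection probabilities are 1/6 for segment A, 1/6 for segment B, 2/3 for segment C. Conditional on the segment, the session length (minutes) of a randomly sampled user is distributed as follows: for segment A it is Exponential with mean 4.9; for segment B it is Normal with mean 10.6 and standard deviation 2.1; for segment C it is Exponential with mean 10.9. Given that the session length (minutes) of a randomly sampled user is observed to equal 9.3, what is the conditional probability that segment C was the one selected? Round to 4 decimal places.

0.4548

Likelihoods f(9.3 | ·): A: 0.0305866; B: 0.156847; C: 0.0390867.
Posterior ∝ prior × likelihood. Numerator for C: 0.666667·0.0390867 = 0.0260578.
Normalizing constant: 0.166667·0.0305866 + 0.166667·0.156847 + 0.666667·0.0390867 = 0.0572967.
P(C | observation) = 0.0260578 / 0.0572967 = 0.454787.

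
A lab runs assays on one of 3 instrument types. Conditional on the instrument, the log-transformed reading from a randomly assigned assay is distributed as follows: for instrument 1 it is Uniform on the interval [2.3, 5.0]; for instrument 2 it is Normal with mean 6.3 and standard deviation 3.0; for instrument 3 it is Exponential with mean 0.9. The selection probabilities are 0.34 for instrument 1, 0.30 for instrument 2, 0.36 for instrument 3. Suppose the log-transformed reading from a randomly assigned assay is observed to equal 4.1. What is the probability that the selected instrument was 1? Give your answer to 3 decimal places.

0.784

Likelihoods f(4.1 | ·): 1: 0.37037; 2: 0.101628; 3: 0.0116763.
Posterior ∝ prior × likelihood. Numerator for 1: 0.34·0.37037 = 0.125926.
Normalizing constant: 0.34·0.37037 + 0.3·0.101628 + 0.36·0.0116763 = 0.160618.
P(1 | observation) = 0.125926 / 0.160618 = 0.78401.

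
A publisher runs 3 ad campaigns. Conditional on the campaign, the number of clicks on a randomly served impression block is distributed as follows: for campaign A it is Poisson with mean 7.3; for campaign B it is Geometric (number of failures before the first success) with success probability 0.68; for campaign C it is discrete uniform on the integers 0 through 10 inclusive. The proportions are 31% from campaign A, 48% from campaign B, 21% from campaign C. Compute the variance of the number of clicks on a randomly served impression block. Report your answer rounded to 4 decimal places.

Per component, A: μ=7.3, E[X²]=60.59; B: μ=0.470588, E[X²]=0.913495; C: μ=5, E[X²]=35.
E[X] = 0.31·7.3 + 0.48·0.470588 + 0.21·5 = 3.53888.
E[X²] = 0.31·60.59 + 0.48·0.913495 + 0.21·35 = 26.5714.
Var(X) = E[X²] − (E[X])² = 26.5714 − 12.5237 = 14.0477.

14.0477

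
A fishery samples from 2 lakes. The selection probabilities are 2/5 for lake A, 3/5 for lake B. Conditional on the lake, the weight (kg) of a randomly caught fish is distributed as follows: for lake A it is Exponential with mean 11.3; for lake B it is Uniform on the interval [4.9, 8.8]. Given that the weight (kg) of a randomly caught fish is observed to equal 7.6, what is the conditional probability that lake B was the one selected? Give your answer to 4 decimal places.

0.8949

Likelihoods f(7.6 | ·): A: 0.0451679; B: 0.25641.
Posterior ∝ prior × likelihood. Numerator for B: 0.6·0.25641 = 0.153846.
Normalizing constant: 0.4·0.0451679 + 0.6·0.25641 = 0.171913.
P(B | observation) = 0.153846 / 0.171913 = 0.894905.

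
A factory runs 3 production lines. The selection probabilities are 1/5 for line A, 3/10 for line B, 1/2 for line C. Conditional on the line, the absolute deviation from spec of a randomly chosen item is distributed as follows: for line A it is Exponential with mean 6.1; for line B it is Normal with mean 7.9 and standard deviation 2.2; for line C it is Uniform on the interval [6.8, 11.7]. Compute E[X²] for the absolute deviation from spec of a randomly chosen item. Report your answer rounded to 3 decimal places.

For each component E[X²] = Var + (mean)², giving A: 74.42; B: 67.25; C: 87.5633.
Overall E[X²] = 0.2·74.42 + 0.3·67.25 + 0.5·87.5633 = 78.8407.

78.841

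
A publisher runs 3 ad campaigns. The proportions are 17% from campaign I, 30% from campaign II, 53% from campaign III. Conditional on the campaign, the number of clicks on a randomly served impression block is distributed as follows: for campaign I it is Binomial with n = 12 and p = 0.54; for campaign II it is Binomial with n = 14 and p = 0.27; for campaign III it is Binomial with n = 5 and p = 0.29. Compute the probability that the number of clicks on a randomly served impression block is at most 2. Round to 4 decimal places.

Conditional on each campaign, P(X ≤ 2): I: 0.00951837; II: 0.22733; III: 0.849895.
By total probability, P(X ≤ 2) = 0.17·0.00951837 + 0.3·0.22733 + 0.53·0.849895 = 0.520262.

0.5203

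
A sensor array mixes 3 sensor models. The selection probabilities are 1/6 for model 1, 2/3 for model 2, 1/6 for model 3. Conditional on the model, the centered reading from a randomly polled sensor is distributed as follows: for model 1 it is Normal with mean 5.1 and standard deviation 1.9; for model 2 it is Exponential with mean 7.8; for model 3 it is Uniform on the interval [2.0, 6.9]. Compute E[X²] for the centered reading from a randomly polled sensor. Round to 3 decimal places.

For each component E[X²] = Var + (mean)², giving 1: 29.62; 2: 121.68; 3: 21.8033.
Overall E[X²] = 0.166667·29.62 + 0.666667·121.68 + 0.166667·21.8033 = 89.6906.

89.691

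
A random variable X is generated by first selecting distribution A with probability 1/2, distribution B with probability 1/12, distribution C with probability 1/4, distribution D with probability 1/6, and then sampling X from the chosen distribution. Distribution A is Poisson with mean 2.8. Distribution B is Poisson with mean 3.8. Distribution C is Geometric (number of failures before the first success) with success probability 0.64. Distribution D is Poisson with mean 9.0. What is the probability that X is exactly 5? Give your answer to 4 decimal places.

0.0670

Conditional on each component, P(X = 5): A: 0.0872136; B: 0.147713; C: 0.00386984; D: 0.0607269.
By total probability, P(X = 5) = 0.5·0.0872136 + 0.0833333·0.147713 + 0.25·0.00386984 + 0.166667·0.0607269 = 0.0670048.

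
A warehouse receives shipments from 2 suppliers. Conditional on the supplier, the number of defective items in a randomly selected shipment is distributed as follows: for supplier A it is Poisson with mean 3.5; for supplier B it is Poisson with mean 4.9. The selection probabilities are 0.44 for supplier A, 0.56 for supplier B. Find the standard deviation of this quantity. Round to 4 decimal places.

Per component, A: μ=3.5, E[X²]=15.75; B: μ=4.9, E[X²]=28.91.
E[X] = 0.44·3.5 + 0.56·4.9 = 4.284.
E[X²] = 0.44·15.75 + 0.56·28.91 = 23.1196.
Var(X) = E[X²] − (E[X])² = 23.1196 − 18.3527 = 4.76694.
SD(X) = √4.76694 = 2.18333.

2.1833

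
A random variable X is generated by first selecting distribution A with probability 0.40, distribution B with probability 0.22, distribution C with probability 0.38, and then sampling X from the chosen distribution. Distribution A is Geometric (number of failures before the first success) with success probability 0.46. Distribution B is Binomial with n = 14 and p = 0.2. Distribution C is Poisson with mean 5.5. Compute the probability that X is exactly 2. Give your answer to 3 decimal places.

0.132

Conditional on each component, P(X = 2): A: 0.134136; B: 0.250139; C: 0.0618124.
By total probability, P(X = 2) = 0.4·0.134136 + 0.22·0.250139 + 0.38·0.0618124 = 0.132174.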